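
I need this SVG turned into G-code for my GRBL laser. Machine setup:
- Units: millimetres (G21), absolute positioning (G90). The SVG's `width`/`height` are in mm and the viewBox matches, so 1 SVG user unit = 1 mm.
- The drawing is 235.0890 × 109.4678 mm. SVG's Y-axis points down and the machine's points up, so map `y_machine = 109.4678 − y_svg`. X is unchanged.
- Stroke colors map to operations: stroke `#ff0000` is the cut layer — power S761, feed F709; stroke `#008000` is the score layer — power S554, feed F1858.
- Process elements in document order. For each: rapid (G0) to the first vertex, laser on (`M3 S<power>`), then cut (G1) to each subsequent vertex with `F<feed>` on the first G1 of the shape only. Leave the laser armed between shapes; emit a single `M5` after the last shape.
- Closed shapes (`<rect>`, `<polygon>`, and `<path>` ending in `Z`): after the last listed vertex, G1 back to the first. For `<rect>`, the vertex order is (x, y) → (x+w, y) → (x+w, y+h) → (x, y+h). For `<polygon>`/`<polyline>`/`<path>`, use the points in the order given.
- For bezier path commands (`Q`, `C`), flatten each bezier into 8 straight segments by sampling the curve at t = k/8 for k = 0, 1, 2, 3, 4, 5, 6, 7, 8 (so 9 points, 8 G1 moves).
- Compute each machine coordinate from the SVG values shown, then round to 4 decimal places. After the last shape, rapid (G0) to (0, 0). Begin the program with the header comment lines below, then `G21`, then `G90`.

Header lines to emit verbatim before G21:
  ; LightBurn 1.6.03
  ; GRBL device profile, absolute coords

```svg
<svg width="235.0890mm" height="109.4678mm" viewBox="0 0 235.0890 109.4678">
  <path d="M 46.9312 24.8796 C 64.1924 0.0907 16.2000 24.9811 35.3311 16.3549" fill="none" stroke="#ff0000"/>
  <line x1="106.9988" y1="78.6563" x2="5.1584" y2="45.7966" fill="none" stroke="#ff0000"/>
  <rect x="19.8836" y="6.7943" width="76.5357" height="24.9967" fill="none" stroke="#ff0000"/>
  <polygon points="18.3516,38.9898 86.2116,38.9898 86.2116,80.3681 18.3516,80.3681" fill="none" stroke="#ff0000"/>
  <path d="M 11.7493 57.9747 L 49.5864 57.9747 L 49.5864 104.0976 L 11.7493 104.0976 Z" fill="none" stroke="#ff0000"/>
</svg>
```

; LightBurn 1.6.03
; GRBL device profile, absolute coords
G21
G90
G0 X46.9312 Y84.5882
M3 S761
G1 X50.6039 Y91.7178 F709
G1 X49.7104 Y95.1649
G1 X45.8020 Y95.9045
G1 X40.4299 Y94.9116
G1 X35.1455 Y93.1610
G1 X31.5000 Y91.6277
G1 X31.0448 Y91.2867
G1 X35.3311 Y93.1129
G0 X106.9988 Y30.8115
M3 S761
G1 X5.1584 Y63.6712 F709
G0 X19.8836 Y102.6735
M3 S761
G1 X96.4193 Y102.6735 F709
G1 X96.4193 Y77.6768
G1 X19.8836 Y77.6768
G1 X19.8836 Y102.6735
G0 X18.3516 Y70.4780
M3 S761
G1 X86.2116 Y70.4780 F709
G1 X86.2116 Y29.0997
G1 X18.3516 Y29.0997
G1 X18.3516 Y70.4780
G0 X11.7493 Y51.4931
M3 S761
G1 X49.5864 Y51.4931 F709
G1 X49.5864 Y5.3702
G1 X11.7493 Y5.3702
G1 X11.7493 Y51.4931
M5
G0 X0.0000 Y0.0000

Since the viewBox matches the mm dimensions, user units are millimetres directly. The only transform is the Y-flip y_m = 109.4678 − y_svg.

Shape 1 is a cubic bezier drawn with `<path>`. Its stroke #ff0000 means cut at S761, F709. After flipping Y the toolpath is (46.9312,84.5882) → (50.6039,91.7178) → (49.7104,95.1649) → (45.8020,95.9045) → (40.4299,94.9116) → (35.1455,93.1610) → (31.5000,91.6277) → (31.0448,91.2867) → (35.3311,93.1129).

Shape 2 is a line segment drawn with `<line>`. Its stroke #ff0000 means cut at S761, F709. After flipping Y the toolpath is (106.9988,30.8115) → (5.1584,63.6712).

Shape 3 is a rectangle drawn with `<rect>`. Its stroke #ff0000 means cut at S761, F709. After flipping Y the toolpath is (19.8836,102.6735) → (96.4193,102.6735) → (96.4193,77.6768) → (19.8836,77.6768) → (19.8836,102.6735), returning to the start.

Shape 4 is a rectangle drawn with `<polygon>`. Its stroke #ff0000 means cut at S761, F709. After flipping Y the toolpath is (18.3516,70.4780) → (86.2116,70.4780) → (86.2116,29.0997) → (18.3516,29.0997) → (18.3516,70.4780), returning to the start.

Shape 5 is a rectangle drawn with `<path>`. Its stroke #ff0000 means cut at S761, F709. After flipping Y the toolpath is (11.7493,51.4931) → (49.5864,51.4931) → (49.5864,5.3702) → (11.7493,5.3702) → (11.7493,51.4931), returning to the start.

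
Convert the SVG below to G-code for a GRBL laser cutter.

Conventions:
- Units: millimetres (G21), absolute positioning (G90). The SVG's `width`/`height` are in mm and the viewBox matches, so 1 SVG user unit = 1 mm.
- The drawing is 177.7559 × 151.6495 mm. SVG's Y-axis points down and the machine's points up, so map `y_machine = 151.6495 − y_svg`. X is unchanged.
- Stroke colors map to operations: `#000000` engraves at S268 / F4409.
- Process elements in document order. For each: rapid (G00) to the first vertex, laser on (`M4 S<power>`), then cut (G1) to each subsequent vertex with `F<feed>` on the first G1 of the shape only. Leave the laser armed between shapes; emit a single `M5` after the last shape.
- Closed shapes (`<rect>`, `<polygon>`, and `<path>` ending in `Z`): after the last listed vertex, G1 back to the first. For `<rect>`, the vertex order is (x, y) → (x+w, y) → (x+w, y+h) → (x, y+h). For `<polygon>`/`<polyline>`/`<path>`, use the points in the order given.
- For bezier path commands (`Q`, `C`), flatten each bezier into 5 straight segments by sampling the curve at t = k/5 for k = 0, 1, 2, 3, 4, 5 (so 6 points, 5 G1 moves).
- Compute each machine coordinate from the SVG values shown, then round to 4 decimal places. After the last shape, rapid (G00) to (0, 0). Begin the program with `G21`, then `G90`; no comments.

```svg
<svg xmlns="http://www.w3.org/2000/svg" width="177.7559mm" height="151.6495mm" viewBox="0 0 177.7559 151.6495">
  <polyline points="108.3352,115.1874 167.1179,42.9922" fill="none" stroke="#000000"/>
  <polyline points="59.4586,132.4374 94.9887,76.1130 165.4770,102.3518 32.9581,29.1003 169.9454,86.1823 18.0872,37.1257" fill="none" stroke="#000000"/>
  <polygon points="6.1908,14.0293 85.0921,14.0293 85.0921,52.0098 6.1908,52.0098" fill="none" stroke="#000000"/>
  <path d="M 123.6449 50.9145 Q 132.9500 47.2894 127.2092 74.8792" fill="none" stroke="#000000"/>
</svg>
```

G21
G90
G00 X108.3352 Y36.4621
M4 S268
G1 X167.1179 Y108.6573 F4409
G00 X59.4586 Y19.2121
M4 S268
G1 X94.9887 Y75.5365 F4409
G1 X165.4770 Y49.2977
G1 X32.9581 Y122.5492
G1 X169.9454 Y65.4672
G1 X18.0872 Y114.5238
G00 X6.1908 Y137.6202
M4 S268
G1 X85.0921 Y137.6202 F4409
G1 X85.0921 Y99.6397
G1 X6.1908 Y99.6397
G1 X6.1908 Y137.6202
G00 X123.6449 Y100.7350
M4 S268
G1 X126.7651 Y100.9364 F4409
G1 X128.6816 Y98.6407
G1 X129.3945 Y93.8478
G1 X128.9037 Y86.5576
G1 X127.2092 Y76.7703
M5
G00 X0.0000 Y0.0000

Since the viewBox matches the mm dimensions, user units are millimetres directly. The only transform is the Y-flip y_m = 151.6495 − y_svg.

Shape 1 is a line segment drawn with `<polyline>`. Its stroke #000000 means engrave at S268, F4409. After flipping Y the toolpath is (108.3352,36.4621) → (167.1179,108.6573).

Shape 2 is a open polyline drawn with `<polyline>`. Its stroke #000000 means engrave at S268, F4409. After flipping Y the toolpath is (59.4586,19.2121) → (94.9887,75.5365) → (165.4770,49.2977) → (32.9581,122.5492) → (169.9454,65.4672) → (18.0872,114.5238).

Shape 3 is a rectangle drawn with `<polygon>`. Its stroke #000000 means engrave at S268, F4409. After flipping Y the toolpath is (6.1908,137.6202) → (85.0921,137.6202) → (85.0921,99.6397) → (6.1908,99.6397) → (6.1908,137.6202), returning to the start.

Shape 4 is a quadratic bezier drawn with `<path>`. Its stroke #000000 means engrave at S268, F4409. After flipping Y the toolpath is (123.6449,100.7350) → (126.7651,100.9364) → (128.6816,98.6407) → (129.3945,93.8478) → (128.9037,86.5576) → (127.2092,76.7703).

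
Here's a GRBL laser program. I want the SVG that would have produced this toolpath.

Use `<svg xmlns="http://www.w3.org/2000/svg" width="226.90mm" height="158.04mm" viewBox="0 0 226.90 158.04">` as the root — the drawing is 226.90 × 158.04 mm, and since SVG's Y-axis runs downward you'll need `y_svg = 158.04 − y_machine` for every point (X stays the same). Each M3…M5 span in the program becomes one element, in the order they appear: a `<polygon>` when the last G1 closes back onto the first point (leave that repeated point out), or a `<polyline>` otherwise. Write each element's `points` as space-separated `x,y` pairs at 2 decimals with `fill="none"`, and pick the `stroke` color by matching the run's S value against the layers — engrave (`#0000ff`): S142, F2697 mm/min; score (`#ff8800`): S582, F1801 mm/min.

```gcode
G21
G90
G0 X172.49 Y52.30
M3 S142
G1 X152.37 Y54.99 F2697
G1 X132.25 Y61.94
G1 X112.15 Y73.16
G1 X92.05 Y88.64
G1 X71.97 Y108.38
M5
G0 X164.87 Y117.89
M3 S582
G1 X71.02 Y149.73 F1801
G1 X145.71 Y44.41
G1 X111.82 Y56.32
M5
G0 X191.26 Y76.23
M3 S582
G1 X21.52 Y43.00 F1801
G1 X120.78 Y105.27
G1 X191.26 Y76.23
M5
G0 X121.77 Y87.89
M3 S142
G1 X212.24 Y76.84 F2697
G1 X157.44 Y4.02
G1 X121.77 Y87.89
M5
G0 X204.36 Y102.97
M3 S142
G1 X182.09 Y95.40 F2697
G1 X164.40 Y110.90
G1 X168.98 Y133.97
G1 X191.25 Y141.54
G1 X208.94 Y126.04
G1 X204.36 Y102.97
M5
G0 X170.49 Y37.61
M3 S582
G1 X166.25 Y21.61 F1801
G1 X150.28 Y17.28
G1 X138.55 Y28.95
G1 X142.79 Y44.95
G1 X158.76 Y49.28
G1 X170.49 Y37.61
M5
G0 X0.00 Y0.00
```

Machine Y-up, SVG Y-down with viewBox height 158.04, so y_svg = 158.04 − y_machine; X carries over.

Run 1: power S142 maps to stroke `#0000ff` (engrave). The run is open, so emit a `<polyline>` with points (Y-flipped): 172.49,105.74 152.37,103.05 132.25,96.10 112.15,84.88 92.05,69.40 71.97,49.66.

Run 2: S582 ⇒ score layer `#ff8800`. The run is open, so emit a `<polyline>` with points (Y-flipped): 164.87,40.15 71.02,8.31 145.71,113.63 111.82,101.72.

Run 3: S582 ⇒ score layer `#ff8800`. The run returns to its start, so emit a `<polygon>` with points (Y-flipped): 191.26,81.81 21.52,115.04 120.78,52.77.

Run 4: the run's S142 means `#0000ff` (engrave). The run returns to its start, so emit a `<polygon>` with points (Y-flipped): 121.77,70.15 212.24,81.20 157.44,154.02.

Run 5: S142 ⇒ engrave layer `#0000ff`. The run returns to its start, so emit a `<polygon>` with points (Y-flipped): 204.36,55.07 182.09,62.64 164.40,47.14 168.98,24.07 191.25,16.50 208.94,32.00.

Run 6: S582 ⇒ score layer `#ff8800`. The run returns to its start, so emit a `<polygon>` with points (Y-flipped): 170.49,120.43 166.25,136.43 150.28,140.76 138.55,129.09 142.79,113.09 158.76,108.76.

<svg xmlns="http://www.w3.org/2000/svg" width="226.90mm" height="158.04mm" viewBox="0 0 226.90 158.04">
  <polyline points="172.49,105.74 152.37,103.05 132.25,96.10 112.15,84.88 92.05,69.40 71.97,49.66" fill="none" stroke="#0000ff"/>
  <polyline points="164.87,40.15 71.02,8.31 145.71,113.63 111.82,101.72" fill="none" stroke="#ff8800"/>
  <polygon points="191.26,81.81 21.52,115.04 120.78,52.77" fill="none" stroke="#ff8800"/>
  <polygon points="121.77,70.15 212.24,81.20 157.44,154.02" fill="none" stroke="#0000ff"/>
  <polygon points="204.36,55.07 182.09,62.64 164.40,47.14 168.98,24.07 191.25,16.50 208.94,32.00" fill="none" stroke="#0000ff"/>
  <polygon points="170.49,120.43 166.25,136.43 150.28,140.76 138.55,129.09 142.79,113.09 158.76,108.76" fill="none" stroke="#ff8800"/>
</svg>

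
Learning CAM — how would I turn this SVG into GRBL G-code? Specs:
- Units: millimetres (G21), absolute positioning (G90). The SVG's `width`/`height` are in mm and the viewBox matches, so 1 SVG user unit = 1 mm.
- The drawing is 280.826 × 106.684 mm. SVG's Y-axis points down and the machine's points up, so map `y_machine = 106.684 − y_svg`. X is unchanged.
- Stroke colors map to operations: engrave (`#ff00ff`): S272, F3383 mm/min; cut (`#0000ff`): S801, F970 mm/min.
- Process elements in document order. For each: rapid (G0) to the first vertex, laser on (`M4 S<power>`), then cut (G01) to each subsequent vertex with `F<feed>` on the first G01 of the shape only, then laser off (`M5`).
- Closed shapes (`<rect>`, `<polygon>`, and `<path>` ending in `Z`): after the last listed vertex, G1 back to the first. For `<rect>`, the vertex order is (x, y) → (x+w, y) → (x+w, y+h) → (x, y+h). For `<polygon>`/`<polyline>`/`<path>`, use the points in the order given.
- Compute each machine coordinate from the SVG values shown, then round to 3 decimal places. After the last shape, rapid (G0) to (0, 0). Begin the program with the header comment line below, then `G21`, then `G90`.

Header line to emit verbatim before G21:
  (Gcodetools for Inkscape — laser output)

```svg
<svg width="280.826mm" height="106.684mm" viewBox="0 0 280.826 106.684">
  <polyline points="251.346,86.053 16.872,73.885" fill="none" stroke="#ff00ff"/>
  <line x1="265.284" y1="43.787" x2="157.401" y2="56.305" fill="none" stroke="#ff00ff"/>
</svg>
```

(Gcodetools for Inkscape — laser output)
G21
G90
G0 X251.346 Y20.631
M4 S272
G01 X16.872 Y32.799 F3383
M5
G0 X265.284 Y62.897
M4 S272
G01 X157.401 Y50.379 F3383
M5
G0 X0.000 Y0.000

viewBox `0 0 280.826 106.684` with mm width/height → 1 unit = 1 mm. Flip: y_m = 106.684 − y_svg.

**Shape 1** — `<polyline>` line segment, stroke `#ff00ff` → engrave (S272, F3383). Machine vertices: (251.346,20.631) → (16.872,32.799). Open path.

**Shape 2** — `<line>` line segment, stroke `#ff00ff` → engrave (S272, F3383). Machine vertices: (265.284,62.897) → (157.401,50.379). Open path.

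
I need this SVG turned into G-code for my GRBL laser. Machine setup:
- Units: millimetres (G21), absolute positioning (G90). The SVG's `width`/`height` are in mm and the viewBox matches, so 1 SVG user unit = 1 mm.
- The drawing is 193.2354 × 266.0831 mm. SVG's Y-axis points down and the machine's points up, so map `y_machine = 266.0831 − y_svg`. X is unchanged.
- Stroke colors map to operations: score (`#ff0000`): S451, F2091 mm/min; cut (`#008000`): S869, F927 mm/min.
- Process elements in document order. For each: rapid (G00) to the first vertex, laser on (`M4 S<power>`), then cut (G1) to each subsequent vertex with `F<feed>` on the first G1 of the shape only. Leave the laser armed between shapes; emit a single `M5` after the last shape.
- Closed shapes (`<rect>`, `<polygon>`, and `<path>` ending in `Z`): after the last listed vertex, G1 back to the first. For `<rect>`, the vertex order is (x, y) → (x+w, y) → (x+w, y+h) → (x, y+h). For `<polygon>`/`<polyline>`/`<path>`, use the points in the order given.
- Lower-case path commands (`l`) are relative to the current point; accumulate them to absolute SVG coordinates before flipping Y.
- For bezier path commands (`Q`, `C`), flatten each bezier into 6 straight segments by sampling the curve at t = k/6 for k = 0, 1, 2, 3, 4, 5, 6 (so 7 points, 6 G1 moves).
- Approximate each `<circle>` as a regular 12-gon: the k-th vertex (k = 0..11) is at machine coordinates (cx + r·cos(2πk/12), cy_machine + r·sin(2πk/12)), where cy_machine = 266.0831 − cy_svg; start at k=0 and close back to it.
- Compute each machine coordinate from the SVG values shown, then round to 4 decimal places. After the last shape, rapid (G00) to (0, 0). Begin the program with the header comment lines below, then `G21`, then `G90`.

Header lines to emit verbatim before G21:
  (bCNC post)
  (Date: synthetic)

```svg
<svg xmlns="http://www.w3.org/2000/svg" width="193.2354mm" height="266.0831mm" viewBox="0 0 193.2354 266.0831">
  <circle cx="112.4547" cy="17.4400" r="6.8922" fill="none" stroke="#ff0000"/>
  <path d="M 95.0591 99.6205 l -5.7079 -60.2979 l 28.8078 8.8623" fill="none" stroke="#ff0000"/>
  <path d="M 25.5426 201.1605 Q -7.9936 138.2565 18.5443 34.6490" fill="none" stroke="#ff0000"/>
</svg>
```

1 u = 1 mm; y_m = 266.0831 − y.

[1] `<circle>` circle, #ff0000→score S451 F2091: (119.3469,248.6431) → (118.4235,252.0892) → (115.9008,254.6119) → (112.4547,255.5353) → (109.0086,254.6119) → (106.4859,252.0892) → (105.5625,248.6431) → (106.4859,245.1970) → (109.0086,242.6743) → (112.4547,241.7509) → (115.9008,242.6743) → (118.4235,245.1970) → (119.3469,248.6431) (closed)

[2] `<path>` open polyline, #ff0000→score S451 F2091: (95.0591,166.4626) → (89.3512,226.7605) → (118.1590,217.8982)

[3] `<path>` quadratic bezier, #ff0000→score S451 F2091: (25.5426,64.9226) → (16.0326,87.0213) → (9.8600,111.3812) → (7.0249,138.0025) → (7.5273,166.8850) → (11.3671,198.0289) → (18.5443,231.4341)

(bCNC post)
(Date: synthetic)
G21
G90
G00 X119.3469 Y248.6431
M4 S451
G1 X118.4235 Y252.0892 F2091
G1 X115.9008 Y254.6119
G1 X112.4547 Y255.5353
G1 X109.0086 Y254.6119
G1 X106.4859 Y252.0892
G1 X105.5625 Y248.6431
G1 X106.4859 Y245.1970
G1 X109.0086 Y242.6743
G1 X112.4547 Y241.7509
G1 X115.9008 Y242.6743
G1 X118.4235 Y245.1970
G1 X119.3469 Y248.6431
G00 X95.0591 Y166.4626
M4 S451
G1 X89.3512 Y226.7605 F2091
G1 X118.1590 Y217.8982
G00 X25.5426 Y64.9226
M4 S451
G1 X16.0326 Y87.0213 F2091
G1 X9.8600 Y111.3812
G1 X7.0249 Y138.0025
G1 X7.5273 Y166.8850
G1 X11.3671 Y198.0289
G1 X18.5443 Y231.4341
M5
G00 X0.0000 Y0.0000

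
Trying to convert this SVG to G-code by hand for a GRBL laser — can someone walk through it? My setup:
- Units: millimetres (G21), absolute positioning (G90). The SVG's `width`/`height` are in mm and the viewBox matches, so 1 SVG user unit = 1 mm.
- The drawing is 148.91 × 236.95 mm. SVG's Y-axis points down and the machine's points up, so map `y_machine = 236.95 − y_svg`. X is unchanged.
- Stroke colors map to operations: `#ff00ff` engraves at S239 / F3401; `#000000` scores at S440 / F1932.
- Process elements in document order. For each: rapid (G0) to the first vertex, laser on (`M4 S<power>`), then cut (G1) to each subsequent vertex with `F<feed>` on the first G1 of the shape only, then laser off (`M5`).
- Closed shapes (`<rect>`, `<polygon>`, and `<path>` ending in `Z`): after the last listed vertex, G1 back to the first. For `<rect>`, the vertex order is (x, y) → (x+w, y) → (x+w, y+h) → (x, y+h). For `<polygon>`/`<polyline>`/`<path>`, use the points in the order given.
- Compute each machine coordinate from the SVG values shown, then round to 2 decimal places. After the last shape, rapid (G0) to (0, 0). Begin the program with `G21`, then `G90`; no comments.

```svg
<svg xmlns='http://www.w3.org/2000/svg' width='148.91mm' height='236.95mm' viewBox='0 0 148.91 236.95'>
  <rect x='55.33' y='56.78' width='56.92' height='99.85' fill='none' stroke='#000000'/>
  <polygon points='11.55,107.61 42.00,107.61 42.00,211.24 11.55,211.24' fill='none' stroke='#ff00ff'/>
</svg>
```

1 u = 1 mm; y_m = 236.95 − y.

[1] `<rect>` rectangle, #000000→score S440 F1932: (55.33,180.17) → (112.25,180.17) → (112.25,80.32) → (55.33,80.32) → (55.33,180.17) (closed)

[2] `<polygon>` rectangle, #ff00ff→engrave S239 F3401: (11.55,129.34) → (42.00,129.34) → (42.00,25.71) → (11.55,25.71) → (11.55,129.34) (closed)

G21
G90
G0 X55.33 Y180.17
M4 S440
G1 X112.25 Y180.17 F1932
G1 X112.25 Y80.32
G1 X55.33 Y80.32
G1 X55.33 Y180.17
M5
G0 X11.55 Y129.34
M4 S239
G1 X42.00 Y129.34 F3401
G1 X42.00 Y25.71
G1 X11.55 Y25.71
G1 X11.55 Y129.34
M5
G0 X0.00 Y0.00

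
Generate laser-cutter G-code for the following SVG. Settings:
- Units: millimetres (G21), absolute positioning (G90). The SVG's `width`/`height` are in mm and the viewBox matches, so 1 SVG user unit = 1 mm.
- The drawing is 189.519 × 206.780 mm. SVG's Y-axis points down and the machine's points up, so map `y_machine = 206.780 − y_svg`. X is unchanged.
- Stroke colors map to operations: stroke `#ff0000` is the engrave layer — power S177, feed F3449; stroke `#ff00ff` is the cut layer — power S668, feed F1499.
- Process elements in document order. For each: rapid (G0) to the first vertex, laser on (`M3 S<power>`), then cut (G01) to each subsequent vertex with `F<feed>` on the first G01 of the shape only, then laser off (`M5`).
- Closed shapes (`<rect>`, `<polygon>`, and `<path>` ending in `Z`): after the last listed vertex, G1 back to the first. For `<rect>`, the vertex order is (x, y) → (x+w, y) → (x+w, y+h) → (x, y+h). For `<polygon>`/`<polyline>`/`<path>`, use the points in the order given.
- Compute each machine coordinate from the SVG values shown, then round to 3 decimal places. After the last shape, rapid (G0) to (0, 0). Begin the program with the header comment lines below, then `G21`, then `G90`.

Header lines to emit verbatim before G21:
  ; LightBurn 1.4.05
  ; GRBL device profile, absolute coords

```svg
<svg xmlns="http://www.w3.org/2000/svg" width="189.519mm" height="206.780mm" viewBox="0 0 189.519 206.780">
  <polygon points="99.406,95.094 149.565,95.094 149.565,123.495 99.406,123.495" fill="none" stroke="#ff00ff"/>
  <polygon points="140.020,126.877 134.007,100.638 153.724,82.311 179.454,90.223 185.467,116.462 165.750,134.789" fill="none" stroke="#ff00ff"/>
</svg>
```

; LightBurn 1.4.05
; GRBL device profile, absolute coords
G21
G90
G0 X99.406 Y111.686
M3 S668
G01 X149.565 Y111.686 F1499
G01 X149.565 Y83.285
G01 X99.406 Y83.285
G01 X99.406 Y111.686
M5
G0 X140.020 Y79.903
M3 S668
G01 X134.007 Y106.142 F1499
G01 X153.724 Y124.469
G01 X179.454 Y116.557
G01 X185.467 Y90.318
G01 X165.750 Y71.991
G01 X140.020 Y79.903
M5
G0 X0.000 Y0.000

Since the viewBox matches the mm dimensions, user units are millimetres directly. The only transform is the Y-flip y_m = 206.780 − y_svg.

Shape 1 is a rectangle drawn with `<polygon>`. Its stroke #ff00ff means cut at S668, F1499. After flipping Y the toolpath is (99.406,111.686) → (149.565,111.686) → (149.565,83.285) → (99.406,83.285) → (99.406,111.686), returning to the start.

Shape 2 is a regular polygon drawn with `<polygon>`. Its stroke #ff00ff means cut at S668, F1499. After flipping Y the toolpath is (140.020,79.903) → (134.007,106.142) → (153.724,124.469) → (179.454,116.557) → (185.467,90.318) → (165.750,71.991) → (140.020,79.903), returning to the start.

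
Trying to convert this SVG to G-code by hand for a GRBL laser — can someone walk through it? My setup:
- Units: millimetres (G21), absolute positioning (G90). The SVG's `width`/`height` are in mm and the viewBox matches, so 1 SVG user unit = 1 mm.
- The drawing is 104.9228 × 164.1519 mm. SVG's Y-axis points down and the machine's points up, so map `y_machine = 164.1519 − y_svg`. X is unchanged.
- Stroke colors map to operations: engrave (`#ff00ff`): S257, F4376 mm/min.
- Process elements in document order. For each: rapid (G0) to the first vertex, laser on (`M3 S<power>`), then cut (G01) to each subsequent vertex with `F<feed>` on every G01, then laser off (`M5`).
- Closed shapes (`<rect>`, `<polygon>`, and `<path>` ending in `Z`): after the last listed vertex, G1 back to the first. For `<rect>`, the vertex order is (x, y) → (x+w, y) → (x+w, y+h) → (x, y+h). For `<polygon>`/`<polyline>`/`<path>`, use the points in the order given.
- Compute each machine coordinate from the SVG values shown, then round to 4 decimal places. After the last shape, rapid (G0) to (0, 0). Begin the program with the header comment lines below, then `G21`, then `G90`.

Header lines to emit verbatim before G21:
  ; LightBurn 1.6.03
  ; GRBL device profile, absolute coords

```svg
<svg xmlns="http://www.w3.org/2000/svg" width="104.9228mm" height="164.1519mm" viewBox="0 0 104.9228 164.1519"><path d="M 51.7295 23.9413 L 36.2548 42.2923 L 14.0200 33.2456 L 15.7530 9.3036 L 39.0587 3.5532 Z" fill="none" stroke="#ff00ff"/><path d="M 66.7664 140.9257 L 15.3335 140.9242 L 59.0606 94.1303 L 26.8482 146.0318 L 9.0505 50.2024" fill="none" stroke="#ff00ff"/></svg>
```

viewBox `0 0 104.9228 164.1519` with mm width/height → 1 unit = 1 mm. Flip: y_m = 164.1519 − y_svg.

**Shape 1** — `<path>` regular polygon, stroke `#ff00ff` → engrave (S257, F4376). Machine vertices: (51.7295,140.2106) → (36.2548,121.8596) → (14.0200,130.9063) → (15.7530,154.8483) → (39.0587,160.5987) → (51.7295,140.2106). Closed: final G1 returns to the first vertex.

**Shape 2** — `<path>` open polyline, stroke `#ff00ff` → engrave (S257, F4376). Machine vertices: (66.7664,23.2262) → (15.3335,23.2277) → (59.0606,70.0216) → (26.8482,18.1201) → (9.0505,113.9495). Open path.

; LightBurn 1.6.03
; GRBL device profile, absolute coords
G21
G90
G0 X51.7295 Y140.2106
M3 S257
G01 X36.2548 Y121.8596 F4376
G01 X14.0200 Y130.9063 F4376
G01 X15.7530 Y154.8483 F4376
G01 X39.0587 Y160.5987 F4376
G01 X51.7295 Y140.2106 F4376
M5
G0 X66.7664 Y23.2262
M3 S257
G01 X15.3335 Y23.2277 F4376
G01 X59.0606 Y70.0216 F4376
G01 X26.8482 Y18.1201 F4376
G01 X9.0505 Y113.9495 F4376
M5
G0 X0.0000 Y0.0000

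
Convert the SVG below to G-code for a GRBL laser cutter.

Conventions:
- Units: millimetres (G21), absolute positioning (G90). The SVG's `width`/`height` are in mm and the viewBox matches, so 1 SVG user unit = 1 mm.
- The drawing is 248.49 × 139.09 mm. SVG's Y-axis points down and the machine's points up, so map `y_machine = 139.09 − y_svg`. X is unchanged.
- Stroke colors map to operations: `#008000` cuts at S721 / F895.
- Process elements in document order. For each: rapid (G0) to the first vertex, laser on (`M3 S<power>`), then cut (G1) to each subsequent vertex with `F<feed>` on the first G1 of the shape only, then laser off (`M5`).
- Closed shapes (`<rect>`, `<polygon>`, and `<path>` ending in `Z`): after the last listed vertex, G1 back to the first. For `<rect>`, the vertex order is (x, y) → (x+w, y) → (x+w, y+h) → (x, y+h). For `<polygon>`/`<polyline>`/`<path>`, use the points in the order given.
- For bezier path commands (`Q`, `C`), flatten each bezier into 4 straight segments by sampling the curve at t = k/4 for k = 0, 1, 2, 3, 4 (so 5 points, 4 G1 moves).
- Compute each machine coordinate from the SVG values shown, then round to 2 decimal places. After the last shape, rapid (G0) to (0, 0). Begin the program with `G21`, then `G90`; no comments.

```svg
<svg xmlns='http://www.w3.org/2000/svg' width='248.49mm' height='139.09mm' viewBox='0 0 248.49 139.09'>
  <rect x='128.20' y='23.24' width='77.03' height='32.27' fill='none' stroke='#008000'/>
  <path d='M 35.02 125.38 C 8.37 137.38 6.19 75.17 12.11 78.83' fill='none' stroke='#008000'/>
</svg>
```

G21
G90
G0 X128.20 Y115.85
M3 S721
G1 X205.23 Y115.85 F895
G1 X205.23 Y83.58
G1 X128.20 Y83.58
G1 X128.20 Y115.85
M5
G0 X35.02 Y13.71
M3 S721
G1 X19.36 Y16.44 F895
G1 X11.35 Y33.86
G1 X9.44 Y52.84
G1 X12.11 Y60.26
M5
G0 X0.00 Y0.00

Since the viewBox matches the mm dimensions, user units are millimetres directly. The only transform is the Y-flip y_m = 139.09 − y_svg.

Shape 1 is a rectangle drawn with `<rect>`. Its stroke #008000 means cut at S721, F895. After flipping Y the toolpath is (128.20,115.85) → (205.23,115.85) → (205.23,83.58) → (128.20,83.58) → (128.20,115.85), returning to the start.

Shape 2 is a cubic bezier drawn with `<path>`. Its stroke #008000 means cut at S721, F895. After flipping Y the toolpath is (35.02,13.71) → (19.36,16.44) → (11.35,33.86) → (9.44,52.84) → (12.11,60.26).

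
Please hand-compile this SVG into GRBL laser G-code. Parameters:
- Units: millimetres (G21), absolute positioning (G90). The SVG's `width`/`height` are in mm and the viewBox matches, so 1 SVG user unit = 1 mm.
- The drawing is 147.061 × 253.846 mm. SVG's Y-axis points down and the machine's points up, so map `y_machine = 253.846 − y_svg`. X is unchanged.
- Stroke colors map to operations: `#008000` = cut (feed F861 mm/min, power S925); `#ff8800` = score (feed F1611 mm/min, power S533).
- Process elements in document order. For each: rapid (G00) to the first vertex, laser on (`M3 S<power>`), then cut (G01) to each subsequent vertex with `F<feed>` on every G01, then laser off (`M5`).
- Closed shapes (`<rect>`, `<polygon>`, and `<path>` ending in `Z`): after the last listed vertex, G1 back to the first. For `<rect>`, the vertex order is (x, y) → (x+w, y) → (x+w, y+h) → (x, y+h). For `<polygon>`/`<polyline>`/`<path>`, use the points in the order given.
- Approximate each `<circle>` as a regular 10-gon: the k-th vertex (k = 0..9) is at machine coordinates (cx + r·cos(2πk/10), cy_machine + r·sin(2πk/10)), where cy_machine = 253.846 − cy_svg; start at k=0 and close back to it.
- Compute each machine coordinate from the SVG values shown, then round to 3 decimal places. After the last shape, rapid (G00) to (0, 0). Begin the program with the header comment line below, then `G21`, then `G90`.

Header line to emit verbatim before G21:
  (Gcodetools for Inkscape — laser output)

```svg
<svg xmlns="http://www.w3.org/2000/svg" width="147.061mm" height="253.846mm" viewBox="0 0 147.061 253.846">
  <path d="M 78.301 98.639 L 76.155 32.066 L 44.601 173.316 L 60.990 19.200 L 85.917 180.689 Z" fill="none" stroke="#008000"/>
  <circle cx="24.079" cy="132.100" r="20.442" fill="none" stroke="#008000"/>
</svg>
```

Since the viewBox matches the mm dimensions, user units are millimetres directly. The only transform is the Y-flip y_m = 253.846 − y_svg.

Shape 1 is a closed polygon drawn with `<path>`. Its stroke #008000 means cut at S925, F861. After flipping Y the toolpath is (78.301,155.207) → (76.155,221.780) → (44.601,80.530) → (60.990,234.646) → (85.917,73.157) → (78.301,155.207), returning to the start.

Shape 2 is a circle drawn with `<circle>`. Its stroke #008000 means cut at S925, F861. After flipping Y the toolpath is (44.521,121.746) → (40.617,133.762) → (30.396,141.187) → (17.762,141.187) → (7.541,133.762) → (3.637,121.746) → (7.541,109.730) → (17.762,102.305) → (30.396,102.305) → (40.617,109.730) → (44.521,121.746), returning to the start.

(Gcodetools for Inkscape — laser output)
G21
G90
G00 X78.301 Y155.207
M3 S925
G01 X76.155 Y221.780 F861
G01 X44.601 Y80.530 F861
G01 X60.990 Y234.646 F861
G01 X85.917 Y73.157 F861
G01 X78.301 Y155.207 F861
M5
G00 X44.521 Y121.746
M3 S925
G01 X40.617 Y133.762 F861
G01 X30.396 Y141.187 F861
G01 X17.762 Y141.187 F861
G01 X7.541 Y133.762 F861
G01 X3.637 Y121.746 F861
G01 X7.541 Y109.730 F861
G01 X17.762 Y102.305 F861
G01 X30.396 Y102.305 F861
G01 X40.617 Y109.730 F861
G01 X44.521 Y121.746 F861
M5
G00 X0.000 Y0.000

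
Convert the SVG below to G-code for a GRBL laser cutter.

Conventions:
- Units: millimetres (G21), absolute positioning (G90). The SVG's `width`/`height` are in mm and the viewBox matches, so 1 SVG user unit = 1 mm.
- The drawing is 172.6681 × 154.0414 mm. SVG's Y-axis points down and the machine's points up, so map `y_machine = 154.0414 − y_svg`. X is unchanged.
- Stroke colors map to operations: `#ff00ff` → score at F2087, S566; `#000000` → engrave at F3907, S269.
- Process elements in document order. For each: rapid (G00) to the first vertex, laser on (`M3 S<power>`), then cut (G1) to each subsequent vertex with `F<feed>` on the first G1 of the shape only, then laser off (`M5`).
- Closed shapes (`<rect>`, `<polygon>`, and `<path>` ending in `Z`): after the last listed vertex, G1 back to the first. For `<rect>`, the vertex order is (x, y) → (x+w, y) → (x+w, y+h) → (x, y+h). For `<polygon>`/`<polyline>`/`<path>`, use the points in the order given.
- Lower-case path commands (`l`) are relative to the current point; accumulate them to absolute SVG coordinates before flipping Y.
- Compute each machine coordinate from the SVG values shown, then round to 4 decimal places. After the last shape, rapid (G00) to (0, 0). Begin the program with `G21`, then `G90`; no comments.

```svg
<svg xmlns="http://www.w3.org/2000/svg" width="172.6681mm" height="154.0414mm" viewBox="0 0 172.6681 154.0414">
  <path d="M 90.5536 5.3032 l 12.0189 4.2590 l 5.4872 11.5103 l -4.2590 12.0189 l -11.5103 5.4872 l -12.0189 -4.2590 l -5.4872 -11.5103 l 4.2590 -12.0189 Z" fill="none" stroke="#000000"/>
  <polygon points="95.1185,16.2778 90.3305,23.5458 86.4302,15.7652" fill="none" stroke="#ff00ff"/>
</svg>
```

viewBox `0 0 172.6681 154.0414` with mm width/height → 1 unit = 1 mm. Flip: y_m = 154.0414 − y_svg.

**Shape 1** — `<path>` regular polygon, stroke `#000000` → engrave (S269, F3907). Machine vertices: (90.5536,148.7382) → (102.5725,144.4792) → (108.0597,132.9689) → (103.8007,120.9500) → (92.2904,115.4628) → (80.2715,119.7218) → (74.7843,131.2321) → (79.0433,143.2510) → (90.5536,148.7382). Closed: final G1 returns to the first vertex.

**Shape 2** — `<polygon>` regular polygon, stroke `#ff00ff` → score (S566, F2087). Machine vertices: (95.1185,137.7636) → (90.3305,130.4956) → (86.4302,138.2762) → (95.1185,137.7636). Closed: final G1 returns to the first vertex.

G21
G90
G00 X90.5536 Y148.7382
M3 S269
G1 X102.5725 Y144.4792 F3907
G1 X108.0597 Y132.9689
G1 X103.8007 Y120.9500
G1 X92.2904 Y115.4628
G1 X80.2715 Y119.7218
G1 X74.7843 Y131.2321
G1 X79.0433 Y143.2510
G1 X90.5536 Y148.7382
M5
G00 X95.1185 Y137.7636
M3 S566
G1 X90.3305 Y130.4956 F2087
G1 X86.4302 Y138.2762
G1 X95.1185 Y137.7636
M5
G00 X0.0000 Y0.0000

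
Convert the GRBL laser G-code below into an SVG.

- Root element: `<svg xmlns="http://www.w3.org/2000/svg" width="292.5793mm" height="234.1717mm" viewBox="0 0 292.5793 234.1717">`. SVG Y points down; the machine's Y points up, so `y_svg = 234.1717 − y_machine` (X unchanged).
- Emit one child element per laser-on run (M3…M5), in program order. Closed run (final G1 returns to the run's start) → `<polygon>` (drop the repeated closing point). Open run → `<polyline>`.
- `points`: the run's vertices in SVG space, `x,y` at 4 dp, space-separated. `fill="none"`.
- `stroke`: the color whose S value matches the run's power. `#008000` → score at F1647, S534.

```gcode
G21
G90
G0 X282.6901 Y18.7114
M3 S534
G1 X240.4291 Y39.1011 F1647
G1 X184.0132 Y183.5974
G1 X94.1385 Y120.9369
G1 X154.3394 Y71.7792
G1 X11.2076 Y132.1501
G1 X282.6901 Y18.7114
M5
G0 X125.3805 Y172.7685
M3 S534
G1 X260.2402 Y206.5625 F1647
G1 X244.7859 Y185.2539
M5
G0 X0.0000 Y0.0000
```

<svg xmlns="http://www.w3.org/2000/svg" width="292.5793mm" height="234.1717mm" viewBox="0 0 292.5793 234.1717">
  <polygon points="282.6901,215.4603 240.4291,195.0706 184.0132,50.5743 94.1385,113.2348 154.3394,162.3925 11.2076,102.0216" fill="none" stroke="#008000"/>
  <polyline points="125.3805,61.4032 260.2402,27.6092 244.7859,48.9178" fill="none" stroke="#008000"/>
</svg>

y_svg = 234.1717 − y_m. Every run uses S534, so all elements get stroke `#008000` (score).

[1] closed run; points: 282.6901,215.4603 240.4291,195.0706 184.0132,50.5743 94.1385,113.2348 154.3394,162.3925 11.2076,102.0216

[2] open run; points: 125.3805,61.4032 260.2402,27.6092 244.7859,48.9178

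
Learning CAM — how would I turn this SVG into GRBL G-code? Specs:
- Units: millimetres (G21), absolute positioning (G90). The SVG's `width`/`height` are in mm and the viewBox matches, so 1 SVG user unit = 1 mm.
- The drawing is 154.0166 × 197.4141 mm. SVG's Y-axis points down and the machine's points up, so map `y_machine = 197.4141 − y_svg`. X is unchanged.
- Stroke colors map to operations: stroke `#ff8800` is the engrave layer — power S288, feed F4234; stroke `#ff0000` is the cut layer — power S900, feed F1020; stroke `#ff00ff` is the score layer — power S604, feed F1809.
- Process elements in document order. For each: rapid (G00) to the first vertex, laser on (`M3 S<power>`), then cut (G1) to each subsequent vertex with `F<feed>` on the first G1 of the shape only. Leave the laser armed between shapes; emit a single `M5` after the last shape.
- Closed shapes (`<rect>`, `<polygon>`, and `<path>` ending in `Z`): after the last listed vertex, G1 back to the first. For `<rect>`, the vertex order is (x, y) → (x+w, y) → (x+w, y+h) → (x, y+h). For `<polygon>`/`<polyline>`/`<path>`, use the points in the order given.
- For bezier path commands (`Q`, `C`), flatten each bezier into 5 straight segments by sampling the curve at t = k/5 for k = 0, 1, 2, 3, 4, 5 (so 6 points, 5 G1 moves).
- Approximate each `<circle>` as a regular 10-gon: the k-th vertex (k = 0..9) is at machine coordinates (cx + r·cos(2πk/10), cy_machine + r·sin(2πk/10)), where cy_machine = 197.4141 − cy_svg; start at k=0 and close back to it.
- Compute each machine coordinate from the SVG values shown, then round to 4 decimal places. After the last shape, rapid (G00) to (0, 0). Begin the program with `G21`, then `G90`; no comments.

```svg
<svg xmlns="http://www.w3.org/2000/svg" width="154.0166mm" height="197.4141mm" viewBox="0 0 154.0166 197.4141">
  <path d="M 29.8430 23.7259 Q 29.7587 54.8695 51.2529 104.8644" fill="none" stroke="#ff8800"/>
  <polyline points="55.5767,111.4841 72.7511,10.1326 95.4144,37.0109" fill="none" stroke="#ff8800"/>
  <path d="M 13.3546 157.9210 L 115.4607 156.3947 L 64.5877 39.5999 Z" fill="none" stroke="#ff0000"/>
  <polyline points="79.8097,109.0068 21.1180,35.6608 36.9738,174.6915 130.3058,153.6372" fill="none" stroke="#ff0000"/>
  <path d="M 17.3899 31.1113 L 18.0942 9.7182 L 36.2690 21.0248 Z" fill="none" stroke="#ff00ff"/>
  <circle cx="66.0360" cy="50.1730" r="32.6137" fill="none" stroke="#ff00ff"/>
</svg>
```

G21
G90
G00 X29.8430 Y173.6882
M3 S288
G1 X30.6724 Y160.4767 F4234
G1 X33.2281 Y145.7571
G1 X37.5101 Y129.5294
G1 X43.5184 Y111.7936
G1 X51.2529 Y92.5497
G00 X55.5767 Y85.9300
M3 S288
G1 X72.7511 Y187.2815 F4234
G1 X95.4144 Y160.4032
G00 X13.3546 Y39.4931
M3 S900
G1 X115.4607 Y41.0194 F1020
G1 X64.5877 Y157.8142
G1 X13.3546 Y39.4931
G00 X79.8097 Y88.4073
M3 S900
G1 X21.1180 Y161.7533 F1020
G1 X36.9738 Y22.7226
G1 X130.3058 Y43.7769
G00 X17.3899 Y166.3028
M3 S604
G1 X18.0942 Y187.6959 F1809
G1 X36.2690 Y176.3893
G1 X17.3899 Y166.3028
G00 X98.6497 Y147.2411
M3 S604
G1 X92.4210 Y166.4110 F1809
G1 X76.1142 Y178.2586
G1 X55.9578 Y178.2586
G1 X39.6510 Y166.4110
G1 X33.4223 Y147.2411
G1 X39.6510 Y128.0712
G1 X55.9578 Y116.2236
G1 X76.1142 Y116.2236
G1 X92.4210 Y128.0712
G1 X98.6497 Y147.2411
M5
G00 X0.0000 Y0.0000

Since the viewBox matches the mm dimensions, user units are millimetres directly. The only transform is the Y-flip y_m = 197.4141 − y_svg.

Shape 1 is a quadratic bezier drawn with `<path>`. Its stroke #ff8800 means engrave at S288, F4234. After flipping Y the toolpath is (29.8430,173.6882) → (30.6724,160.4767) → (33.2281,145.7571) → (37.5101,129.5294) → (43.5184,111.7936) → (51.2529,92.5497).

Shape 2 is a open polyline drawn with `<polyline>`. Its stroke #ff8800 means engrave at S288, F4234. After flipping Y the toolpath is (55.5767,85.9300) → (72.7511,187.2815) → (95.4144,160.4032).

Shape 3 is a closed polygon drawn with `<path>`. Its stroke #ff0000 means cut at S900, F1020. After flipping Y the toolpath is (13.3546,39.4931) → (115.4607,41.0194) → (64.5877,157.8142) → (13.3546,39.4931), returning to the start.

Shape 4 is a open polyline drawn with `<polyline>`. Its stroke #ff0000 means cut at S900, F1020. After flipping Y the toolpath is (79.8097,88.4073) → (21.1180,161.7533) → (36.9738,22.7226) → (130.3058,43.7769).

Shape 5 is a regular polygon drawn with `<path>`. Its stroke #ff00ff means score at S604, F1809. After flipping Y the toolpath is (17.3899,166.3028) → (18.0942,187.6959) → (36.2690,176.3893) → (17.3899,166.3028), returning to the start.

Shape 6 is a circle drawn with `<circle>`. Its stroke #ff00ff means score at S604, F1809. After flipping Y the toolpath is (98.6497,147.2411) → (92.4210,166.4110) → (76.1142,178.2586) → (55.9578,178.2586) → (39.6510,166.4110) → (33.4223,147.2411) → (39.6510,128.0712) → (55.9578,116.2236) → (76.1142,116.2236) → (92.4210,128.0712) → (98.6497,147.2411), returning to the start.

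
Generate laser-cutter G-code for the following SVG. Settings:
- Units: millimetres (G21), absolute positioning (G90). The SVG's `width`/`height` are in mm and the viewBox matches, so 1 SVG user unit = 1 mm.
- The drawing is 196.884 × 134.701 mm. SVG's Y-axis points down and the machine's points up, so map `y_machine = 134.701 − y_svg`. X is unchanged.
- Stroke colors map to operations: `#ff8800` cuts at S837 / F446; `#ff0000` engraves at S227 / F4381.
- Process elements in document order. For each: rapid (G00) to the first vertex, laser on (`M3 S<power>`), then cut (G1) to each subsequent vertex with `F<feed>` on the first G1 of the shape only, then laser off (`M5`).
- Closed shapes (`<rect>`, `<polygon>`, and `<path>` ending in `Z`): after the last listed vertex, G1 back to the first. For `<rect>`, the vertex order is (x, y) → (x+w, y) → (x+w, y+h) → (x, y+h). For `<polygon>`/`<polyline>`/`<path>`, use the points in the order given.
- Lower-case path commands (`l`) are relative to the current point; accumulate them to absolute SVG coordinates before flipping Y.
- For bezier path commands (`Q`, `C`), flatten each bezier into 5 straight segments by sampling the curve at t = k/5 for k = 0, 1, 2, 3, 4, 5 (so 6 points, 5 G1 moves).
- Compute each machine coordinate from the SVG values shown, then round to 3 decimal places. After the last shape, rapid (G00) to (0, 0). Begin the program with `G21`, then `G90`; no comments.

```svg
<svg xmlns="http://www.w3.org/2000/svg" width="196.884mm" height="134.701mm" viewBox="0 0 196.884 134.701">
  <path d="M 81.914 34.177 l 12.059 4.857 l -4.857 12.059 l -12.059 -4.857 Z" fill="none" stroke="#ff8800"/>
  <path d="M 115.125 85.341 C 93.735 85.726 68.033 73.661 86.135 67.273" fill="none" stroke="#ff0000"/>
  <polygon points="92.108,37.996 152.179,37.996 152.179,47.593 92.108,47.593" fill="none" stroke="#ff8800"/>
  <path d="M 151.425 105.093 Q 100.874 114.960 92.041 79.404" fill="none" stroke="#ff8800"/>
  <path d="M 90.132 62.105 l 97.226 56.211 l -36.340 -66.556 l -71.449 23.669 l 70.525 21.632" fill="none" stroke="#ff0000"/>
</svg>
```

viewBox `0 0 196.884 134.701` with mm width/height → 1 unit = 1 mm. Flip: y_m = 134.701 − y_svg.

**Shape 1** — `<path>` regular polygon, stroke `#ff8800` → cut (S837, F446). Machine vertices: (81.914,100.524) → (93.973,95.667) → (89.116,83.608) → (77.057,88.465) → (81.914,100.524). Closed: final G1 returns to the first vertex.

**Shape 2** — `<path>` cubic bezier, stroke `#ff0000` → engrave (S227, F4381). Control points (SVG): P0=(115.125,85.341), P1=(93.735,85.726), P2=(68.033,73.661), P3=(86.135,67.273); sampled at t=k/5. Machine vertices: (115.125,49.360) → (102.158,50.478) → (90.467,53.714) → (82.359,58.198) → (80.145,63.059) → (86.135,67.428). Open path.

**Shape 3** — `<polygon>` rectangle, stroke `#ff8800` → cut (S837, F446). Machine vertices: (92.108,96.705) → (152.179,96.705) → (152.179,87.108) → (92.108,87.108) → (92.108,96.705). Closed: final G1 returns to the first vertex.

**Shape 4** — `<path>` quadratic bezier, stroke `#ff8800` → cut (S837, F446). Control points (SVG): P0=(151.425,105.093), P1=(100.874,114.960), P2=(92.041,79.404); sampled at t=k/5. Machine vertices: (151.425,29.608) → (132.873,27.478) → (117.659,28.982) → (105.782,34.120) → (97.243,42.892) → (92.041,55.297). Open path.

**Shape 5** — `<path>` open polyline, stroke `#ff0000` → engrave (S227, F4381). Machine vertices: (90.132,72.596) → (187.358,16.385) → (151.018,82.941) → (79.569,59.272) → (150.094,37.640). Open path.

G21
G90
G00 X81.914 Y100.524
M3 S837
G1 X93.973 Y95.667 F446
G1 X89.116 Y83.608
G1 X77.057 Y88.465
G1 X81.914 Y100.524
M5
G00 X115.125 Y49.360
M3 S227
G1 X102.158 Y50.478 F4381
G1 X90.467 Y53.714
G1 X82.359 Y58.198
G1 X80.145 Y63.059
G1 X86.135 Y67.428
M5
G00 X92.108 Y96.705
M3 S837
G1 X152.179 Y96.705 F446
G1 X152.179 Y87.108
G1 X92.108 Y87.108
G1 X92.108 Y96.705
M5
G00 X151.425 Y29.608
M3 S837
G1 X132.873 Y27.478 F446
G1 X117.659 Y28.982
G1 X105.782 Y34.120
G1 X97.243 Y42.892
G1 X92.041 Y55.297
M5
G00 X90.132 Y72.596
M3 S227
G1 X187.358 Y16.385 F4381
G1 X151.018 Y82.941
G1 X79.569 Y59.272
G1 X150.094 Y37.640
M5
G00 X0.000 Y0.000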